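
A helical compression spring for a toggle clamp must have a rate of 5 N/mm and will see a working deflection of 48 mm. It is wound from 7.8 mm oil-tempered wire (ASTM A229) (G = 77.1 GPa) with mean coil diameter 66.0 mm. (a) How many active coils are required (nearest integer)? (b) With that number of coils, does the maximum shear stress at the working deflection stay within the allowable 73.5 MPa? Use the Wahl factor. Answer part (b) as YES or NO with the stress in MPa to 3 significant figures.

N_a = Gd⁴/(8D³k) = (77.1×10³)(7.8⁴)/(8·66.0³·5) = 24.82 → N_a = 25
Actual rate k = Gd⁴/(8D³·25) = 4.9633 N/mm
Working load F = kδ = 4.9633·48 = 238.24 N
C = 66.0/7.8 = 8.4615; K_W = (4C−1)/(4C−4)+0.615/C = 1.1732
τ_max = K_W·8FD/(πd³) = 1.1732·84.375 = 98.988 MPa
τ_max > 73.5 MPa → exceeds allowable

(a) 25 coils; (b) NO, τ_max = 99.0 MPa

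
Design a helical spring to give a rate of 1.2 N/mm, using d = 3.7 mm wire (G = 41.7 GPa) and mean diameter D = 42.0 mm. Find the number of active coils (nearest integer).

N_a = Gd⁴/(8D³k) = (41.7×10³ × 3.7⁴)/(8 × 42.0³ × 1.2)
    = 7.81525e+06 / 711245 = 10.99 → 11 coils

11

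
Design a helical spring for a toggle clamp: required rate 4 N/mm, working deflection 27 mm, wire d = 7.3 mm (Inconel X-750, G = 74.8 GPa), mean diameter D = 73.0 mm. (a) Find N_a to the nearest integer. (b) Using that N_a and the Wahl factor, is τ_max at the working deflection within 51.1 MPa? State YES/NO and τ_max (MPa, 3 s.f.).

N_a = Gd⁴/(8D³k) = (74.8×10³)(7.3⁴)/(8·73.0³·4) = 17.06 → N_a = 17
Actual rate k = Gd⁴/(8D³·17) = 4.015 N/mm
Working load F = kδ = 4.015·27 = 108.4 N
C = 73.0/7.3 = 10.0000; K_W = (4C−1)/(4C−4)+0.615/C = 1.1448
τ_max = K_W·8FD/(πd³) = 1.1448·51.802 = 59.304 MPa
τ_max > 51.1 MPa → exceeds allowable

(a) 17 coils; (b) NO, τ_max = 59.3 MPa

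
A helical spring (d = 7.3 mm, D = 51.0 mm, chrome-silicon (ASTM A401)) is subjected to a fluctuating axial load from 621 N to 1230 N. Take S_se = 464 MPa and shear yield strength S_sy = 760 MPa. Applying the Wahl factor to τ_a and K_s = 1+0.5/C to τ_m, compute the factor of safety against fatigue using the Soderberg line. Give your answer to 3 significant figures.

C = D/d = 51.0/7.3 = 6.9863; K_W = (4C−1)/(4C−4)+0.615/C = 1.2133; K_s = 1+0.5/C = 1.0716
F_a = (F_max−F_min)/2 = 304.5 N; F_m = (F_max+F_min)/2 = 925.5 N
τ_a = K_W·8F_aD/(πd³) = 1.2133 × 101.66 = 123.34 MPa
τ_m = K_s·8F_mD/(πd³) = 1.0716 × 308.97 = 331.08 MPa
Soderberg: 1/n_f = τ_a/S_se + τ_m/S_sy = 123.34/464 + 331.08/760 = 0.26582 + 0.43564 = 0.70145
n_f = 1/0.70145 = 1.426

1.43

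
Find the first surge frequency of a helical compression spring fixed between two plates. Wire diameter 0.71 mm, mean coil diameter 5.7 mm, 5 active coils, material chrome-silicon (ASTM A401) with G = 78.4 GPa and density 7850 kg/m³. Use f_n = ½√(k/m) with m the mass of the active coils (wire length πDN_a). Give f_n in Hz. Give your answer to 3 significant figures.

1550 Hz

k = Gd⁴/(8D³N_a) = (78.4×10³)(0.71⁴)/(8·5.7³·5) = 2.6895 N/mm = 2689.5 N/m
Wire length L = πDN_a = π·5.7·5 = 89.535 mm
m = ρ·(πd²/4)·L = 7850 × 0.39592×10⁻⁶ m² × 0.089535 m = 0.00027827 kg
f_n = ½√(k/m) = 0.5·√(2689.5/0.00027827) = 0.5·√(9.6648e+06) = 1554.4 Hz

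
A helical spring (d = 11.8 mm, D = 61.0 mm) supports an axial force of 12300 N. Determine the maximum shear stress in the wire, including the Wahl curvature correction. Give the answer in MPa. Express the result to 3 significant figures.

1510 MPa

Spring index C = D/d = 61.0/11.8 = 5.1695
K_W = (4C−1)/(4C−4) + 0.615/C = 19.678/16.678 + 0.1190 = 1.2988
τ₀ = 8FD/(πd³) = 8·12300·61.0/(π·11.8³) = 6.0024e+06/5161.7 = 1162.9 MPa
τ_max = K·τ₀ = 1.2988 × 1162.9 = 1510.4 MPa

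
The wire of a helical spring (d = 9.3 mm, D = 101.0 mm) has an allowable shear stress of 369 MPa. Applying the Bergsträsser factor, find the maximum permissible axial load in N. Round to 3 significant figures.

1030 N

C = D/d = 101.0/9.3 = 10.8602
K_B = (4C+2)/(4C−3) = 45.441/40.441 = 1.1236
τ_max = K·8FD/(πd³) → F_max = τ_allow·πd³/(8DK)
F_max = 369·π·9.3³/(8·101.0·1.1236) = 9.3245e+05/907.9 = 1027 N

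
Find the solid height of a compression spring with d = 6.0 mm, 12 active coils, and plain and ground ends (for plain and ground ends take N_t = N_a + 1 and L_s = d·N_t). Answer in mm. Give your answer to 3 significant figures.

78.0 mm

plain and ground ends: N_t = N_a + 1 = 12 + 1 = 13
L_s = d·N_t = 6.0 × 13 = 78 mm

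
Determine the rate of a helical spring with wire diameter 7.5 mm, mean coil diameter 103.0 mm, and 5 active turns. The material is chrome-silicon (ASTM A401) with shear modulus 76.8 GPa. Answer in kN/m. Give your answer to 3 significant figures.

k = Gd⁴/(8D³N_a) = (76.8×10³ × 7.5⁴) / (8 × 103.0³ × 5)
  = 2.43e+08 / 4.37091e+07 = 5.5595 N/mm

5.56 kN/m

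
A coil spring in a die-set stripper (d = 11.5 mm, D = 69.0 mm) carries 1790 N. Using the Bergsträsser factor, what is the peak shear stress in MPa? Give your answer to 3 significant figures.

256 MPa

Spring index C = D/d = 69.0/11.5 = 6.0000
K_B = (4C+2)/(4C−3) = 26.000/21.000 = 1.2381
τ₀ = 8FD/(πd³) = 8·1790·69.0/(π·11.5³) = 988080/4778 = 206.8 MPa
τ_max = K·τ₀ = 1.2381 × 206.8 = 256.04 MPa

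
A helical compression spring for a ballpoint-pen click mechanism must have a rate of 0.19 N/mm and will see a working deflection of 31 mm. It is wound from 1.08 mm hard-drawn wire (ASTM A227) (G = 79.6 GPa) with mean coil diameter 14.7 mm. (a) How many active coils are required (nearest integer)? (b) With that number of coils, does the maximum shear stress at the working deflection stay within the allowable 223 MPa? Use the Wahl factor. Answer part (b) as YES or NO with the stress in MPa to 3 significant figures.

(a) 22 coils; (b) YES, τ_max = 197 MPa

N_a = Gd⁴/(8D³k) = (79.6×10³)(1.08⁴)/(8·14.7³·0.19) = 22.43 → N_a = 22
Actual rate k = Gd⁴/(8D³·22) = 0.19371 N/mm
Working load F = kδ = 0.19371·31 = 6.0049 N
C = 14.7/1.08 = 13.6111; K_W = (4C−1)/(4C−4)+0.615/C = 1.1047
τ_max = K_W·8FD/(πd³) = 1.1047·178.44 = 197.11 MPa
τ_max ≤ 223 MPa → acceptable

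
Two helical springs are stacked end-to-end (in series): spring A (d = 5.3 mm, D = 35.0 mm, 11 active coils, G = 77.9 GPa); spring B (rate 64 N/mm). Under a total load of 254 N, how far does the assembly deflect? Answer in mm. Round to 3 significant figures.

k_A = Gd⁴/(8D³N_a) = (77.9×10³)(5.3⁴)/(8·35.0³·11) = 16.291 N/mm
Series: 1/k_eq = 1/16.291 + 1/64 = 0.077008; k_eq = 12.986 N/mm
δ = F/k_eq = 254/12.986 = 19.56 mm

19.6 mm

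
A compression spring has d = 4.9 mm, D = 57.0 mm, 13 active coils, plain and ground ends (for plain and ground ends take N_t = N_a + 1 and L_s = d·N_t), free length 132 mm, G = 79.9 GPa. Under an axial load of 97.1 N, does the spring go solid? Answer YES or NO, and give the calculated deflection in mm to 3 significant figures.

k = Gd⁴/(8D³N_a) = (79.9×10³)(4.9⁴)/(8·57.0³·13) = 2.3915 N/mm
N_t = 14; L_s = 4.9·14 = 68.6 mm; δ_solid = L₀ − L_s = 132 − 68.6 = 63.4 mm
δ = F/k = 97.1/2.3915 = 40.602 mm
δ < δ_solid → spring does not go solid

NO, δ = 40.6 mm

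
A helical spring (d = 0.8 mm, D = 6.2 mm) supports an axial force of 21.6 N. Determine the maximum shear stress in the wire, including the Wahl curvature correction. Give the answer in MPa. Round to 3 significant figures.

Spring index C = D/d = 6.2/0.8 = 7.7500
K_W = (4C−1)/(4C−4) + 0.615/C = 30.000/27.000 + 0.0794 = 1.1905
τ₀ = 8FD/(πd³) = 8·21.6·6.2/(π·0.8³) = 1071.36/1.6085 = 666.06 MPa
τ_max = K·τ₀ = 1.1905 × 666.06 = 792.93 MPa

793 MPa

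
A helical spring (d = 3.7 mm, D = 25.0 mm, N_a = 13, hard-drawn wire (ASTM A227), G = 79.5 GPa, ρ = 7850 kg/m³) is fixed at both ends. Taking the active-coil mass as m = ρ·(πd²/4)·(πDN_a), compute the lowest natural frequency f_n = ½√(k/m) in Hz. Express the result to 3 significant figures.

k = Gd⁴/(8D³N_a) = (79.5×10³)(3.7⁴)/(8·25.0³·13) = 9.169 N/mm = 9169 N/m
Wire length L = πDN_a = π·25.0·13 = 1021 mm
m = ρ·(πd²/4)·L = 7850 × 10.752×10⁻⁶ m² × 1.021 m = 0.086178 kg
f_n = ½√(k/m) = 0.5·√(9169/0.086178) = 0.5·√(1.064e+05) = 163.09 Hz

163 Hz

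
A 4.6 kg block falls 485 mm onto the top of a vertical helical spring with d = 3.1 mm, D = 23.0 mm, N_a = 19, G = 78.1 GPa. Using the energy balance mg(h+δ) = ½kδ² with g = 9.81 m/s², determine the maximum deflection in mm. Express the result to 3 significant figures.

k = Gd⁴/(8D³N_a) = (78.1×10³)(3.1⁴)/(8·23.0³·19) = 3.9001 N/mm
W = mg = 4.6 × 9.81 = 45.126 N
½kδ² − Wδ − Wh = 0 → δ = (W + √(W² + 2kWh))/k
δ = (45.126 + √(2036.4 + 170714))/3.9001 = (45.126 + 415.63)/3.9001 = 118.14 mm

118 mm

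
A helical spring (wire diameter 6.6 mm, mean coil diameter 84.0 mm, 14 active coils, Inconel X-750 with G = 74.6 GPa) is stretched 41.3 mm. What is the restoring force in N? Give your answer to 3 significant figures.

88.1 N

k = Gd⁴/(8D³N_a) = (74.6×10³)(6.6⁴)/(8·84.0³·14) = 2.1324 N/mm
F = k·δ = 2.1324 × 41.3 = 88.066 N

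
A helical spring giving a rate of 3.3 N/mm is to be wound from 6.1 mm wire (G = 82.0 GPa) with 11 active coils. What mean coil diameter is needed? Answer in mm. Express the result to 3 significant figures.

D = (Gd⁴/(8N_a·k))^(1/3) = (82.0×10³·6.1⁴/(8·11·3.3))^(1/3)
  = (390964)^(1/3) = 73.1216 mm

73.1 mm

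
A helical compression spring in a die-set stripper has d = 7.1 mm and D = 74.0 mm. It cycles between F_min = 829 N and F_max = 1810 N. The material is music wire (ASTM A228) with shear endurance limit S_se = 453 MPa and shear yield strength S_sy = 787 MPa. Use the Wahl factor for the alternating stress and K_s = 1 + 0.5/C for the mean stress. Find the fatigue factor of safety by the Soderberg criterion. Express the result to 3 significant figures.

0.635

C = D/d = 74.0/7.1 = 10.4225; K_W = (4C−1)/(4C−4)+0.615/C = 1.1386; K_s = 1+0.5/C = 1.0480
F_a = (F_max−F_min)/2 = 490.5 N; F_m = (F_max+F_min)/2 = 1319.5 N
τ_a = K_W·8F_aD/(πd³) = 1.1386 × 258.25 = 294.04 MPa
τ_m = K_s·8F_mD/(πd³) = 1.0480 × 694.71 = 728.04 MPa
Soderberg: 1/n_f = τ_a/S_se + τ_m/S_sy = 294.04/453 + 728.04/787 = 0.64910 + 0.92508 = 1.5742
n_f = 1/1.5742 = 0.6353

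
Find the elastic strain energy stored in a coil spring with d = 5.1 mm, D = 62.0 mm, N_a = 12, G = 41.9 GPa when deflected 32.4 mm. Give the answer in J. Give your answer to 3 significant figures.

0.650 J

k = Gd⁴/(8D³N_a) = (41.9×10³)(5.1⁴)/(8·62.0³·12) = 1.2389 N/mm
U = ½kδ² = 0.5 × 1.2389 × 32.4² = 650.29 N·mm = 0.65029 J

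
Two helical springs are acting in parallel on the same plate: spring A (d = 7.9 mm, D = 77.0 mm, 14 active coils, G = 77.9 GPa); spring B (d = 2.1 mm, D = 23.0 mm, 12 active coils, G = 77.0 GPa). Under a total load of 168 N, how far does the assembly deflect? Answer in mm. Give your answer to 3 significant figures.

k_A = Gd⁴/(8D³N_a) = (77.9×10³)(7.9⁴)/(8·77.0³·14) = 5.9341 N/mm
k_B = Gd⁴/(8D³N_a) = (77.0×10³)(2.1⁴)/(8·23.0³·12) = 1.2821 N/mm
Parallel: k_eq = 5.9341 + 1.2821 = 7.2162 N/mm
δ = F/k_eq = 168/7.2162 = 23.281 mm

23.3 mm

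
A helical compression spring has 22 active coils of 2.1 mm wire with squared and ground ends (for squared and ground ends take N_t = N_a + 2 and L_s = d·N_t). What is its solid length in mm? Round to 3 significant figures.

50.4 mm

squared and ground ends: N_t = N_a + 2 = 22 + 2 = 24
L_s = d·N_t = 2.1 × 24 = 50.4 mm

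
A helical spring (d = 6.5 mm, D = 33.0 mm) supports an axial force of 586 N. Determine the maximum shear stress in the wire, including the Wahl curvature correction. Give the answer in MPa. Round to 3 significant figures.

234 MPa

Spring index C = D/d = 33.0/6.5 = 5.0769
K_W = (4C−1)/(4C−4) + 0.615/C = 19.308/16.308 + 0.1211 = 1.3051
τ₀ = 8FD/(πd³) = 8·586·33.0/(π·6.5³) = 154704/862.76 = 179.31 MPa
τ_max = K·τ₀ = 1.3051 × 179.31 = 234.02 MPa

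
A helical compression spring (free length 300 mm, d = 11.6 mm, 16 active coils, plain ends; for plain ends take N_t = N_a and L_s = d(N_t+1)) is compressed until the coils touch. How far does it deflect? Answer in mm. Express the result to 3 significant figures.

103 mm

N_t = 16; L_s = 11.6·17 = 197.2 mm
δ_solid = L₀ − L_s = 300 − 197.2 = 102.8 mm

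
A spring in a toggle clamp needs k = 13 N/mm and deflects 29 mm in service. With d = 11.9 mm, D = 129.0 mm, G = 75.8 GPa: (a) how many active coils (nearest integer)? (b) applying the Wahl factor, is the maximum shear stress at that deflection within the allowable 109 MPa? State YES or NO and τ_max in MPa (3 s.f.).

N_a = Gd⁴/(8D³k) = (75.8×10³)(11.9⁴)/(8·129.0³·13) = 6.809 → N_a = 7
Actual rate k = Gd⁴/(8D³·7) = 12.644 N/mm
Working load F = kδ = 12.644·29 = 366.69 N
C = 129.0/11.9 = 10.8403; K_W = (4C−1)/(4C−4)+0.615/C = 1.1329
τ_max = K_W·8FD/(πd³) = 1.1329·71.48 = 80.984 MPa
τ_max ≤ 109 MPa → acceptable

(a) 7 coils; (b) YES, τ_max = 81.0 MPa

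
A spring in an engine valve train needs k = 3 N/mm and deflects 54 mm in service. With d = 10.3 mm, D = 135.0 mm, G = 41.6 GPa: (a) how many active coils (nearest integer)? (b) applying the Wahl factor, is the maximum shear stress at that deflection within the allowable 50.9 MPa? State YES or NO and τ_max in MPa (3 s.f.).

(a) 8 coils; (b) NO, τ_max = 56.0 MPa

N_a = Gd⁴/(8D³k) = (41.6×10³)(10.3⁴)/(8·135.0³·3) = 7.929 → N_a = 8
Actual rate k = Gd⁴/(8D³·8) = 2.9735 N/mm
Working load F = kδ = 2.9735·54 = 160.57 N
C = 135.0/10.3 = 13.1068; K_W = (4C−1)/(4C−4)+0.615/C = 1.1089
τ_max = K_W·8FD/(πd³) = 1.1089·50.515 = 56.014 MPa
τ_max > 50.9 MPa → exceeds allowable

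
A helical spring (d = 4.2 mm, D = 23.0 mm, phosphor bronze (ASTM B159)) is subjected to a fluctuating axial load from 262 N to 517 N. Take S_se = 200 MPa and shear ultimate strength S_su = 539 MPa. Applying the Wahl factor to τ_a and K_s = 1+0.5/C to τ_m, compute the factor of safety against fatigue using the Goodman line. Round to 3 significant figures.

0.788

C = D/d = 23.0/4.2 = 5.4762; K_W = (4C−1)/(4C−4)+0.615/C = 1.2799; K_s = 1+0.5/C = 1.0913
F_a = (F_max−F_min)/2 = 127.5 N; F_m = (F_max+F_min)/2 = 389.5 N
τ_a = K_W·8F_aD/(πd³) = 1.2799 × 100.79 = 129 MPa
τ_m = K_s·8F_mD/(πd³) = 1.0913 × 307.91 = 336.03 MPa
Goodman: 1/n_f = τ_a/S_se + τ_m/S_su = 129/200 + 336.03/539 = 0.64500 + 0.62343 = 1.2684
n_f = 1/1.2684 = 0.7884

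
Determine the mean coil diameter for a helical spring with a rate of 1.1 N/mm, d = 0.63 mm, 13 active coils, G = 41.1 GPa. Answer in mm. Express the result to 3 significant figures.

3.84 mm

D = (Gd⁴/(8N_a·k))^(1/3) = (41.1×10³·0.63⁴/(8·13·1.1))^(1/3)
  = (56.595)^(1/3) = 3.8394 mm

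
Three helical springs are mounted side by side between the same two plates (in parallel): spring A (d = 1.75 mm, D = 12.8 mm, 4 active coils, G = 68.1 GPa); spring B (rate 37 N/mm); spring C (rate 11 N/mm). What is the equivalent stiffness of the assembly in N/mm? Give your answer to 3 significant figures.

k_A = Gd⁴/(8D³N_a) = (68.1×10³)(1.75⁴)/(8·12.8³·4) = 9.5174 N/mm
Parallel: k_eq = 9.5174 + 37 + 11 = 57.517 N/mm

57.5 N/mm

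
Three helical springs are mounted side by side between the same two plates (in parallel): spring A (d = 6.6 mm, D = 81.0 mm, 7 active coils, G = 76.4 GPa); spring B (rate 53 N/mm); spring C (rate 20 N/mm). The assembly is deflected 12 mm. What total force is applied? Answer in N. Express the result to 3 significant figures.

k_A = Gd⁴/(8D³N_a) = (76.4×10³)(6.6⁴)/(8·81.0³·7) = 4.8711 N/mm
Parallel: k_eq = 4.8711 + 53 + 20 = 77.871 N/mm
F = k_eq·δ = 77.871·12 = 934.45 N

934 N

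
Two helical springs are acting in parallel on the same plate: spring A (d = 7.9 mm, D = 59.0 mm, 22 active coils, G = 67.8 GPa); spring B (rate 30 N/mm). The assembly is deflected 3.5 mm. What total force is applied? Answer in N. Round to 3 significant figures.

k_A = Gd⁴/(8D³N_a) = (67.8×10³)(7.9⁴)/(8·59.0³·22) = 7.3058 N/mm
Parallel: k_eq = 7.3058 + 30 = 37.306 N/mm
F = k_eq·δ = 37.306·3.5 = 130.57 N

131 N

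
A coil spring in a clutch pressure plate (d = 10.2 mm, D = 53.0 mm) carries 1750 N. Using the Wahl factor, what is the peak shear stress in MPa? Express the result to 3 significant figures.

Spring index C = D/d = 53.0/10.2 = 5.1961
K_W = (4C−1)/(4C−4) + 0.615/C = 19.784/16.784 + 0.1184 = 1.2971
τ₀ = 8FD/(πd³) = 8·1750·53.0/(π·10.2³) = 742000/3333.9 = 222.56 MPa
τ_max = K·τ₀ = 1.2971 × 222.56 = 288.69 MPa

289 MPa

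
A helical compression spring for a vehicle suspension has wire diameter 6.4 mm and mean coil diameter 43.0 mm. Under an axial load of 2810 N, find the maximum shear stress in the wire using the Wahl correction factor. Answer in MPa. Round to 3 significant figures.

Spring index C = D/d = 43.0/6.4 = 6.7188
K_W = (4C−1)/(4C−4) + 0.615/C = 25.875/22.875 + 0.0915 = 1.2227
τ₀ = 8FD/(πd³) = 8·2810·43.0/(π·6.4³) = 966640/823.55 = 1173.7 MPa
τ_max = K·τ₀ = 1.2227 × 1173.7 = 1435.1 MPa

1440 MPa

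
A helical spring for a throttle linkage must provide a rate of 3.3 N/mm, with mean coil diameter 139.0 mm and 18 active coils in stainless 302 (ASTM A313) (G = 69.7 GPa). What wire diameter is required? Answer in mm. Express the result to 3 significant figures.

11.6 mm

d = (8D³N_a·k / G)^(1/4) = (8·139.0³·18·3.3 / (69.7×10³))^0.25
  = (18310)^0.25 = 11.6325 mm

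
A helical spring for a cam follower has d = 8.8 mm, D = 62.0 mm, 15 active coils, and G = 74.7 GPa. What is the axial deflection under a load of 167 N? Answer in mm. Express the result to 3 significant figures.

10.7 mm

k = Gd⁴/(8D³N_a) = (74.7×10³)(8.8⁴)/(8·62.0³·15) = 15.664 N/mm
δ = F/k = 167 / 15.664 = 10.662 mm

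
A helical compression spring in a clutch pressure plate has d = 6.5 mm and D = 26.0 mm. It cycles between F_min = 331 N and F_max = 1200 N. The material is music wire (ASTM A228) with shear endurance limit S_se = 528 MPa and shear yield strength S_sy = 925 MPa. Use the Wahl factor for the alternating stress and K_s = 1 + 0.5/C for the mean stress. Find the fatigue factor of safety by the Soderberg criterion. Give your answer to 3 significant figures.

1.99

C = D/d = 26.0/6.5 = 4.0000; K_W = (4C−1)/(4C−4)+0.615/C = 1.4038; K_s = 1+0.5/C = 1.1250
F_a = (F_max−F_min)/2 = 434.5 N; F_m = (F_max+F_min)/2 = 765.5 N
τ_a = K_W·8F_aD/(πd³) = 1.4038 × 104.75 = 147.05 MPa
τ_m = K_s·8F_mD/(πd³) = 1.1250 × 184.55 = 207.62 MPa
Soderberg: 1/n_f = τ_a/S_se + τ_m/S_sy = 147.05/528 + 207.62/925 = 0.27850 + 0.22446 = 0.50295
n_f = 1/0.50295 = 1.988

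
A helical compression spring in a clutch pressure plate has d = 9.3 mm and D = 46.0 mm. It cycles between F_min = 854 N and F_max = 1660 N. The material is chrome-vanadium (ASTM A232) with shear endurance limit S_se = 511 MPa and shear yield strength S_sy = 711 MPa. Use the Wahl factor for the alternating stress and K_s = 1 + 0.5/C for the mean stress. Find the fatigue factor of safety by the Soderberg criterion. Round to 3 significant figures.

2.30

C = D/d = 46.0/9.3 = 4.9462; K_W = (4C−1)/(4C−4)+0.615/C = 1.3144; K_s = 1+0.5/C = 1.1011
F_a = (F_max−F_min)/2 = 403 N; F_m = (F_max+F_min)/2 = 1257 N
τ_a = K_W·8F_aD/(πd³) = 1.3144 × 58.689 = 77.14 MPa
τ_m = K_s·8F_mD/(πd³) = 1.1011 × 183.06 = 201.56 MPa
Soderberg: 1/n_f = τ_a/S_se + τ_m/S_sy = 77.14/511 + 201.56/711 = 0.15096 + 0.28349 = 0.43445
n_f = 1/0.43445 = 2.302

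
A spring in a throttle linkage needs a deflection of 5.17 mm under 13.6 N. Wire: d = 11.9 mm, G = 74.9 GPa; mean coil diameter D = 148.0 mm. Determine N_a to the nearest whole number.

Required rate k = F/δ = 13.6/5.17 = 2.6306 N/mm
N_a = Gd⁴/(8D³k) = (74.9×10³ × 11.9⁴)/(8 × 148.0³ × 2.6306)
    = 1.502e+09 / 6.82219e+07 = 22.02 → 22 coils

22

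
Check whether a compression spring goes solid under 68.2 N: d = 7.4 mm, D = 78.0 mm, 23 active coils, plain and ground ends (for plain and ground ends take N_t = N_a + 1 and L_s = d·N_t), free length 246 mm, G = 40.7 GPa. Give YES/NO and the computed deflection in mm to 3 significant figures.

k = Gd⁴/(8D³N_a) = (40.7×10³)(7.4⁴)/(8·78.0³·23) = 1.3977 N/mm
N_t = 24; L_s = 7.4·24 = 177.6 mm; δ_solid = L₀ − L_s = 246 − 177.6 = 68.4 mm
δ = F/k = 68.2/1.3977 = 48.794 mm
δ < δ_solid → spring does not go solid

NO, δ = 48.8 mm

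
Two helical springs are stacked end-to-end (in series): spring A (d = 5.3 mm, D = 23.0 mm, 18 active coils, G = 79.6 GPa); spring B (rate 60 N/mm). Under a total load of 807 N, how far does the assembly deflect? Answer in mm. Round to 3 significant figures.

k_A = Gd⁴/(8D³N_a) = (79.6×10³)(5.3⁴)/(8·23.0³·18) = 35.848 N/mm
Series: 1/k_eq = 1/35.848 + 1/60 = 0.044562; k_eq = 22.441 N/mm
δ = F/k_eq = 807/22.441 = 35.961 mm

36.0 mm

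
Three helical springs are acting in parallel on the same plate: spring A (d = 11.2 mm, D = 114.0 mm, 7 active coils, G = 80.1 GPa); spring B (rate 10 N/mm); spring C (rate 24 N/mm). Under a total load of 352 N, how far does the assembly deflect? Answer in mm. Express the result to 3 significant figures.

k_A = Gd⁴/(8D³N_a) = (80.1×10³)(11.2⁴)/(8·114.0³·7) = 15.192 N/mm
Parallel: k_eq = 15.192 + 10 + 24 = 49.192 N/mm
δ = F/k_eq = 352/49.192 = 7.1557 mm

7.16 mm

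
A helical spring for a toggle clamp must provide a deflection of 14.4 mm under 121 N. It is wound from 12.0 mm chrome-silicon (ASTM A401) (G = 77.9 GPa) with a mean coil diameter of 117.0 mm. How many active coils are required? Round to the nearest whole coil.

Required rate k = F/δ = 121/14.4 = 8.4028 N/mm
N_a = Gd⁴/(8D³k) = (77.9×10³ × 12.0⁴)/(8 × 117.0³ × 8.4028)
    = 1.61533e+09 / 1.07664e+08 = 15 → 15 coils

15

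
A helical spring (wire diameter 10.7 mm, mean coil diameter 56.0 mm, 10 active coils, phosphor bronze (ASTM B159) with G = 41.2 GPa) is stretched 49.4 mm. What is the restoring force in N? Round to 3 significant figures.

k = Gd⁴/(8D³N_a) = (41.2×10³)(10.7⁴)/(8·56.0³·10) = 38.44 N/mm
F = k·δ = 38.44 × 49.4 = 1898.9 N

1900 N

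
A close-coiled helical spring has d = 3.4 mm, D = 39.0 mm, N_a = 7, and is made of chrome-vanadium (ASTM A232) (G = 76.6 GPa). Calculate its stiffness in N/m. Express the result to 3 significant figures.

k = Gd⁴/(8D³N_a) = (76.6×10³ × 3.4⁴) / (8 × 39.0³ × 7)
  = 1.02363e+07 / 3.32186e+06 = 3.0815 N/mm = 3081.5 N/m

3080 N/m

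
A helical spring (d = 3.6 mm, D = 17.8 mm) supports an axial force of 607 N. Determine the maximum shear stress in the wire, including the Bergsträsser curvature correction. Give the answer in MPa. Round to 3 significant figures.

765 MPa

Spring index C = D/d = 17.8/3.6 = 4.9444
K_B = (4C+2)/(4C−3) = 21.778/16.778 = 1.2980
τ₀ = 8FD/(πd³) = 8·607·17.8/(π·3.6³) = 86436.8/146.57 = 589.71 MPa
τ_max = K·τ₀ = 1.2980 × 589.71 = 765.46 MPa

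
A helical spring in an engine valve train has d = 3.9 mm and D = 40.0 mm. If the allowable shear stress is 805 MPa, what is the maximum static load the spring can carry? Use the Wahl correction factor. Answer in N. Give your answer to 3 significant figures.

411 N

C = D/d = 40.0/3.9 = 10.2564
K_W = (4C−1)/(4C−4) + 0.615/C = 40.026/37.026 + 0.0600 = 1.1410
τ_max = K·8FD/(πd³) → F_max = τ_allow·πd³/(8DK)
F_max = 805·π·3.9³/(8·40.0·1.1410) = 1.5002e+05/365.12 = 410.87 N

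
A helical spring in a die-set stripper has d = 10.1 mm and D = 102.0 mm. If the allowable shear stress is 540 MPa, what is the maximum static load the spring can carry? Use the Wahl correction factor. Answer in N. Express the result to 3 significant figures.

1870 N

C = D/d = 102.0/10.1 = 10.0990
K_W = (4C−1)/(4C−4) + 0.615/C = 39.396/36.396 + 0.0609 = 1.1433
τ_max = K·8FD/(πd³) → F_max = τ_allow·πd³/(8DK)
F_max = 540·π·10.1³/(8·102.0·1.1433) = 1.7479e+06/932.95 = 1873.5 N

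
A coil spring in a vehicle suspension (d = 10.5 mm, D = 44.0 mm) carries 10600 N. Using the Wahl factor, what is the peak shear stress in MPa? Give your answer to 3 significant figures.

1420 MPa

Spring index C = D/d = 44.0/10.5 = 4.1905
K_W = (4C−1)/(4C−4) + 0.615/C = 15.762/12.762 + 0.1468 = 1.3818
τ₀ = 8FD/(πd³) = 8·10600·44.0/(π·10.5³) = 3.7312e+06/3636.8 = 1026 MPa
τ_max = K·τ₀ = 1.3818 × 1026 = 1417.7 MPa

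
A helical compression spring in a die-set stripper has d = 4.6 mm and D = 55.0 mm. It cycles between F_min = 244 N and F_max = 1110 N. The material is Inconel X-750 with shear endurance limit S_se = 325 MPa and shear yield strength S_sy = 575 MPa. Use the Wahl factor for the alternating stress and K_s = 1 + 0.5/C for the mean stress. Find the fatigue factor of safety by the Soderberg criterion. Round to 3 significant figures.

0.256

C = D/d = 55.0/4.6 = 11.9565; K_W = (4C−1)/(4C−4)+0.615/C = 1.1199; K_s = 1+0.5/C = 1.0418
F_a = (F_max−F_min)/2 = 433 N; F_m = (F_max+F_min)/2 = 677 N
τ_a = K_W·8F_aD/(πd³) = 1.1199 × 623.04 = 697.74 MPa
τ_m = K_s·8F_mD/(πd³) = 1.0418 × 974.13 = 1014.9 MPa
Soderberg: 1/n_f = τ_a/S_se + τ_m/S_sy = 697.74/325 + 1014.9/575 = 2.14688 + 1.76499 = 3.9119
n_f = 1/3.9119 = 0.2556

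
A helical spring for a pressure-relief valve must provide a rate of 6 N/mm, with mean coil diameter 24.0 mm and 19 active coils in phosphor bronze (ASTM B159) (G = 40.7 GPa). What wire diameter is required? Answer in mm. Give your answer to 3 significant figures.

d = (8D³N_a·k / G)^(1/4) = (8·24.0³·19·6 / (40.7×10³))^0.25
  = (309.77)^0.25 = 4.1953 mm

4.20 mm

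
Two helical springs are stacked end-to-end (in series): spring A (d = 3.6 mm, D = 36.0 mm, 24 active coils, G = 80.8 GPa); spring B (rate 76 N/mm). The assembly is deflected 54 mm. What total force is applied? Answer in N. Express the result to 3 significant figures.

k_A = Gd⁴/(8D³N_a) = (80.8×10³)(3.6⁴)/(8·36.0³·24) = 1.515 N/mm
Series: 1/k_eq = 1/1.515 + 1/76 = 0.67322; k_eq = 1.4854 N/mm
F = k_eq·δ = 1.4854·54 = 80.211 N

80.2 N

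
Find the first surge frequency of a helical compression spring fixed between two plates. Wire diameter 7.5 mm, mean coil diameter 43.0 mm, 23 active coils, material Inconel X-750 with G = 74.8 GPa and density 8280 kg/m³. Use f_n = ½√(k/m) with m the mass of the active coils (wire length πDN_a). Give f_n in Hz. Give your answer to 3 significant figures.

59.7 Hz

k = Gd⁴/(8D³N_a) = (74.8×10³)(7.5⁴)/(8·43.0³·23) = 16.178 N/mm = 16178 N/m
Wire length L = πDN_a = π·43.0·23 = 3107 mm
m = ρ·(πd²/4)·L = 8280 × 44.179×10⁻⁶ m² × 3.107 m = 1.1366 kg
f_n = ½√(k/m) = 0.5·√(16178/1.1366) = 0.5·√(14234) = 59.654 Hz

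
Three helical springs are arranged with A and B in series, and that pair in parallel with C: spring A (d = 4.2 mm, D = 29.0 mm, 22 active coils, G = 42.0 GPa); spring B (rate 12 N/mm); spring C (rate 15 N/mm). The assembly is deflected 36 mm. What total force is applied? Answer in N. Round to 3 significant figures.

k_A = Gd⁴/(8D³N_a) = (42.0×10³)(4.2⁴)/(8·29.0³·22) = 3.0447 N/mm
Springs A,B series: k_AB = 1/(1/3.0447+1/12) = 2.4285 N/mm; parallel with C: k_eq = 2.4285+15 = 17.429 N/mm
F = k_eq·δ = 17.429·36 = 627.43 N

627 N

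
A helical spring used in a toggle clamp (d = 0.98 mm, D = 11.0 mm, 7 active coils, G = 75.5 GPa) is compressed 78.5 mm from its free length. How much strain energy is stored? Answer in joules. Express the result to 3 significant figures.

k = Gd⁴/(8D³N_a) = (75.5×10³)(0.98⁴)/(8·11.0³·7) = 0.9343 N/mm
U = ½kδ² = 0.5 × 0.9343 × 78.5² = 2878.7 N·mm = 2.8787 J

2.88 J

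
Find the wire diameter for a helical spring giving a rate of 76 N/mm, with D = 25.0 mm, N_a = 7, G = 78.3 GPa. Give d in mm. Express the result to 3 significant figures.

5.40 mm

d = (8D³N_a·k / G)^(1/4) = (8·25.0³·7·76 / (78.3×10³))^0.25
  = (849.3)^0.25 = 5.3984 mm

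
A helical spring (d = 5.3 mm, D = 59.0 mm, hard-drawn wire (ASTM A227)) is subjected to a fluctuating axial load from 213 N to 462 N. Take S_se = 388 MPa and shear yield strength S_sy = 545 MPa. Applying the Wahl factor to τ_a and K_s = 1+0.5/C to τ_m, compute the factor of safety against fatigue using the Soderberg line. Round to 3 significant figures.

C = D/d = 59.0/5.3 = 11.1321; K_W = (4C−1)/(4C−4)+0.615/C = 1.1293; K_s = 1+0.5/C = 1.0449
F_a = (F_max−F_min)/2 = 124.5 N; F_m = (F_max+F_min)/2 = 337.5 N
τ_a = K_W·8F_aD/(πd³) = 1.1293 × 125.64 = 141.88 MPa
τ_m = K_s·8F_mD/(πd³) = 1.0449 × 340.6 = 355.89 MPa
Soderberg: 1/n_f = τ_a/S_se + τ_m/S_sy = 141.88/388 + 355.89/545 = 0.36568 + 0.65301 = 1.0187
n_f = 1/1.0187 = 0.9817

0.982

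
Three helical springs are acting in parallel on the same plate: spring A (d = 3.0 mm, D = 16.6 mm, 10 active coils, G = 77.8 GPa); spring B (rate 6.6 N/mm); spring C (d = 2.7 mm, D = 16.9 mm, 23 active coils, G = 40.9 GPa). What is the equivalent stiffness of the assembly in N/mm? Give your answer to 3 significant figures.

k_A = Gd⁴/(8D³N_a) = (77.8×10³)(3.0⁴)/(8·16.6³·10) = 17.221 N/mm
k_C = Gd⁴/(8D³N_a) = (40.9×10³)(2.7⁴)/(8·16.9³·23) = 2.4474 N/mm
Parallel: k_eq = 17.221 + 6.6 + 2.4474 = 26.268 N/mm

26.3 N/mm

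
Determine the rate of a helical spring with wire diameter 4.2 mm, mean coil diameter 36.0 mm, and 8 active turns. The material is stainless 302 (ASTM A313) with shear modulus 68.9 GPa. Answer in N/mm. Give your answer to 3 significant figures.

k = Gd⁴/(8D³N_a) = (68.9×10³ × 4.2⁴) / (8 × 36.0³ × 8)
  = 2.14396e+07 / 2.98598e+06 = 7.1801 N/mm

7.18 N/mm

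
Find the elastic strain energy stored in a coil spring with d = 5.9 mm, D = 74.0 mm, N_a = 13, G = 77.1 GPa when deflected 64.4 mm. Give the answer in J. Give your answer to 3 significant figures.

k = Gd⁴/(8D³N_a) = (77.1×10³)(5.9⁴)/(8·74.0³·13) = 2.2168 N/mm
U = ½kδ² = 0.5 × 2.2168 × 64.4² = 4597 N·mm = 4.597 J

4.60 J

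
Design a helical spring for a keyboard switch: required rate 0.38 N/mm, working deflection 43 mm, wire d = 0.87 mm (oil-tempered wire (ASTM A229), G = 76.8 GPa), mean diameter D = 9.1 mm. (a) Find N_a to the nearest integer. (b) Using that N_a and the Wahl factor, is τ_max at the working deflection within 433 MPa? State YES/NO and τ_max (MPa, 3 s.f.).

(a) 19 coils; (b) NO, τ_max = 662 MPa

N_a = Gd⁴/(8D³k) = (76.8×10³)(0.87⁴)/(8·9.1³·0.38) = 19.21 → N_a = 19
Actual rate k = Gd⁴/(8D³·19) = 0.38412 N/mm
Working load F = kδ = 0.38412·43 = 16.517 N
C = 9.1/0.87 = 10.4598; K_W = (4C−1)/(4C−4)+0.615/C = 1.1381
τ_max = K_W·8FD/(πd³) = 1.1381·581.25 = 661.51 MPa
τ_max > 433 MPa → exceeds allowable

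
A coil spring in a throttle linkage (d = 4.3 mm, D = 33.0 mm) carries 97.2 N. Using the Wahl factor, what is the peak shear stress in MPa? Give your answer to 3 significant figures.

Spring index C = D/d = 33.0/4.3 = 7.6744
K_W = (4C−1)/(4C−4) + 0.615/C = 29.698/26.698 + 0.0801 = 1.1925
τ₀ = 8FD/(πd³) = 8·97.2·33.0/(π·4.3³) = 25660.8/249.78 = 102.73 MPa
τ_max = K·τ₀ = 1.1925 × 102.73 = 122.51 MPa

123 MPa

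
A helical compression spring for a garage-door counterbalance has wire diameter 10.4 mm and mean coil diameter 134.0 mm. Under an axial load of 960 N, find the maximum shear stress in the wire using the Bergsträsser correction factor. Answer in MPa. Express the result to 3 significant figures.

Spring index C = D/d = 134.0/10.4 = 12.8846
K_B = (4C+2)/(4C−3) = 53.538/48.538 = 1.1030
τ₀ = 8FD/(πd³) = 8·960·134.0/(π·10.4³) = 1.02912e+06/3533.9 = 291.22 MPa
τ_max = K·τ₀ = 1.1030 × 291.22 = 321.22 MPa

321 MPa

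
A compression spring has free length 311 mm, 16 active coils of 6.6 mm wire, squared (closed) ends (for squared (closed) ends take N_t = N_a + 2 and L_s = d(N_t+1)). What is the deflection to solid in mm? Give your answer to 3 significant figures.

N_t = 18; L_s = 6.6·19 = 125.4 mm
δ_solid = L₀ − L_s = 311 − 125.4 = 185.6 mm

186 mm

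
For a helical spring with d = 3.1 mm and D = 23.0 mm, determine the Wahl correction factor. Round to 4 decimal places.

C = D/d = 23.0/3.1 = 7.4194
K_W = (4C−1)/(4C−4) + 0.615/C = 28.677/25.677 + 0.0829 = 1.1997

1.1997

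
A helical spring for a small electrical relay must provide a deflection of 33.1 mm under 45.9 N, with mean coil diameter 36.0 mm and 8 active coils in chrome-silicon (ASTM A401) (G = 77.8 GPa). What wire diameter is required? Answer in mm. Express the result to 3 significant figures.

Required rate k = F/δ = 45.9/33.1 = 1.3867 N/mm
d = (8D³N_a·k / G)^(1/4) = (8·36.0³·8·1.3867 / (77.8×10³))^0.25
  = (53.222)^0.25 = 2.7010 mm

2.70 mm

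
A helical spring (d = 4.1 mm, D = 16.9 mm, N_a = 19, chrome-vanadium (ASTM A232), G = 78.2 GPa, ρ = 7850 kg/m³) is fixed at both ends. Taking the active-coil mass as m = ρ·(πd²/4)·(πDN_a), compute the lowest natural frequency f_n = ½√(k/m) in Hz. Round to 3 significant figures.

268 Hz

k = Gd⁴/(8D³N_a) = (78.2×10³)(4.1⁴)/(8·16.9³·19) = 30.119 N/mm = 30119 N/m
Wire length L = πDN_a = π·16.9·19 = 1008.8 mm
m = ρ·(πd²/4)·L = 7850 × 13.203×10⁻⁶ m² × 1.0088 m = 0.10455 kg
f_n = ½√(k/m) = 0.5·√(30119/0.10455) = 0.5·√(2.8809e+05) = 268.37 Hz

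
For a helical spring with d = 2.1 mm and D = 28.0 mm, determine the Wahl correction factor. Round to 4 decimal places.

C = D/d = 28.0/2.1 = 13.3333
K_W = (4C−1)/(4C−4) + 0.615/C = 52.333/49.333 + 0.0461 = 1.1069

1.1069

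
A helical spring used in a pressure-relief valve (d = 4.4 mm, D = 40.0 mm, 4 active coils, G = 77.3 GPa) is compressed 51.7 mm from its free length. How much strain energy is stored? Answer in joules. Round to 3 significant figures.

k = Gd⁴/(8D³N_a) = (77.3×10³)(4.4⁴)/(8·40.0³·4) = 14.147 N/mm
U = ½kδ² = 0.5 × 14.147 × 51.7² = 18907 N·mm = 18.907 J

18.9 J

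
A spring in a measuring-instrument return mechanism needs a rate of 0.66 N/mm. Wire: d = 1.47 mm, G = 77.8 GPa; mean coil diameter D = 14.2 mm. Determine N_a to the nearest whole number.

24

N_a = Gd⁴/(8D³k) = (77.8×10³ × 1.47⁴)/(8 × 14.2³ × 0.66)
    = 363286 / 15118.2 = 24.03 → 24 coils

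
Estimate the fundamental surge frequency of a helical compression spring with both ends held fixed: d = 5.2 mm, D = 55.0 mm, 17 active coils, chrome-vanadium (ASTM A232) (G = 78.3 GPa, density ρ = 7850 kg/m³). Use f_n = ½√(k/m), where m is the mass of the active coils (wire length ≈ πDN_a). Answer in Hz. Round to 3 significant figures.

35.9 Hz

k = Gd⁴/(8D³N_a) = (78.3×10³)(5.2⁴)/(8·55.0³·17) = 2.5302 N/mm = 2530.2 N/m
Wire length L = πDN_a = π·55.0·17 = 2937.4 mm
m = ρ·(πd²/4)·L = 7850 × 21.237×10⁻⁶ m² × 2.9374 m = 0.4897 kg
f_n = ½√(k/m) = 0.5·√(2530.2/0.4897) = 0.5·√(5166.8) = 35.94 Hz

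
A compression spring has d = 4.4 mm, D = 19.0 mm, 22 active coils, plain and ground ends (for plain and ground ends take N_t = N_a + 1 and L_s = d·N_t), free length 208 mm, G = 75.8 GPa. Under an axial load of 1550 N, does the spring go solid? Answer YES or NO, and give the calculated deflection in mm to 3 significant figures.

k = Gd⁴/(8D³N_a) = (75.8×10³)(4.4⁴)/(8·19.0³·22) = 23.535 N/mm
N_t = 23; L_s = 4.4·23 = 101.2 mm; δ_solid = L₀ − L_s = 208 − 101.2 = 106.8 mm
δ = F/k = 1550/23.535 = 65.861 mm
δ < δ_solid → spring does not go solid

NO, δ = 65.9 mm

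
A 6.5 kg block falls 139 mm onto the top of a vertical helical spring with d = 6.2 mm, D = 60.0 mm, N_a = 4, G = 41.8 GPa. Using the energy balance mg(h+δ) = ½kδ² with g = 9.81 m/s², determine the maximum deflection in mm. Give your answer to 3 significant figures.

52.2 mm

k = Gd⁴/(8D³N_a) = (41.8×10³)(6.2⁴)/(8·60.0³·4) = 8.9359 N/mm
W = mg = 6.5 × 9.81 = 63.765 N
½kδ² − Wδ − Wh = 0 → δ = (W + √(W² + 2kWh))/k
δ = (63.765 + √(4066 + 158404))/8.9359 = (63.765 + 403.08)/8.9359 = 52.243 mm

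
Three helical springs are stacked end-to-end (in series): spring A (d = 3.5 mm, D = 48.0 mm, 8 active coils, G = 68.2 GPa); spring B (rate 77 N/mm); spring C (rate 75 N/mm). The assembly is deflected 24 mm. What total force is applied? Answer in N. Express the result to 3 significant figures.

33.4 N

k_A = Gd⁴/(8D³N_a) = (68.2×10³)(3.5⁴)/(8·48.0³·8) = 1.4459 N/mm
Series: 1/k_eq = 1/1.4459 + 1/77 + 1/75 = 0.71791; k_eq = 1.3929 N/mm
F = k_eq·δ = 1.3929·24 = 33.43 N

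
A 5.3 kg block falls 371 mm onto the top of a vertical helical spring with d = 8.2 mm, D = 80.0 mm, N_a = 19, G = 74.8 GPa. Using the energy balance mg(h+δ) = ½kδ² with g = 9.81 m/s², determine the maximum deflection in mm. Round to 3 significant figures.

107 mm

k = Gd⁴/(8D³N_a) = (74.8×10³)(8.2⁴)/(8·80.0³·19) = 4.3455 N/mm
W = mg = 5.3 × 9.81 = 51.993 N
½kδ² − Wδ − Wh = 0 → δ = (W + √(W² + 2kWh))/k
δ = (51.993 + √(2703.3 + 167646))/4.3455 = (51.993 + 412.73)/4.3455 = 106.94 mm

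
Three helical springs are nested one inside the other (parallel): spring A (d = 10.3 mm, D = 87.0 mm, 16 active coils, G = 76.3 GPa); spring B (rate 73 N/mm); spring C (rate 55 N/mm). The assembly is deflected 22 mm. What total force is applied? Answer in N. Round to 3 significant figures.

k_A = Gd⁴/(8D³N_a) = (76.3×10³)(10.3⁴)/(8·87.0³·16) = 10.188 N/mm
Parallel: k_eq = 10.188 + 73 + 55 = 138.19 N/mm
F = k_eq·δ = 138.19·22 = 3040.1 N

3040 N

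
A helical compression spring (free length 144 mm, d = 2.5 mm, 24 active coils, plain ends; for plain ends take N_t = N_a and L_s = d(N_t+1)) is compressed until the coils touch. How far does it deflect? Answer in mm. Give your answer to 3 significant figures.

81.5 mm

N_t = 24; L_s = 2.5·25 = 62.5 mm
δ_solid = L₀ − L_s = 144 − 62.5 = 81.5 mm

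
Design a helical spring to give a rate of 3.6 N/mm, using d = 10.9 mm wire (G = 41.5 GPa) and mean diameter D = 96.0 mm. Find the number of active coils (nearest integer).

N_a = Gd⁴/(8D³k) = (41.5×10³ × 10.9⁴)/(8 × 96.0³ × 3.6)
    = 5.85806e+08 / 2.54804e+07 = 22.99 → 23 coils

23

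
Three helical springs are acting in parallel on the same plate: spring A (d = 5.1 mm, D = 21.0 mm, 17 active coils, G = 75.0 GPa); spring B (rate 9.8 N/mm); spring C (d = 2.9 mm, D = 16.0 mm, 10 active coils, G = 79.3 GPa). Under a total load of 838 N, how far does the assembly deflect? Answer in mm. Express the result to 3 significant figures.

k_A = Gd⁴/(8D³N_a) = (75.0×10³)(5.1⁴)/(8·21.0³·17) = 40.285 N/mm
k_C = Gd⁴/(8D³N_a) = (79.3×10³)(2.9⁴)/(8·16.0³·10) = 17.117 N/mm
Parallel: k_eq = 40.285 + 9.8 + 17.117 = 67.202 N/mm
δ = F/k_eq = 838/67.202 = 12.47 mm

12.5 mm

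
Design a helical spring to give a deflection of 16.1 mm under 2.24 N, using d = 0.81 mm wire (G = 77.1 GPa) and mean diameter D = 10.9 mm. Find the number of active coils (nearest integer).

Required rate k = F/δ = 2.24/16.1 = 0.13913 N/mm
N_a = Gd⁴/(8D³k) = (77.1×10³ × 0.81⁴)/(8 × 10.9³ × 0.13913)
    = 33189 / 1441.42 = 23.03 → 23 coils

23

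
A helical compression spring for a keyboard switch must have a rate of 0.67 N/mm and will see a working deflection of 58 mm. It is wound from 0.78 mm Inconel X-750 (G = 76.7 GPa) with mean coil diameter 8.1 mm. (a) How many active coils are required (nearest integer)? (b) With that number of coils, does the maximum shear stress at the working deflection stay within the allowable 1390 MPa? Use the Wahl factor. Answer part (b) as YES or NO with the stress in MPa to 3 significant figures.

(a) 10 coils; (b) NO, τ_max = 1920 MPa

N_a = Gd⁴/(8D³k) = (76.7×10³)(0.78⁴)/(8·8.1³·0.67) = 9.967 → N_a = 10
Actual rate k = Gd⁴/(8D³·10) = 0.66777 N/mm
Working load F = kδ = 0.66777·58 = 38.731 N
C = 8.1/0.78 = 10.3846; K_W = (4C−1)/(4C−4)+0.615/C = 1.1391
τ_max = K_W·8FD/(πd³) = 1.1391·1683.4 = 1917.7 MPa
τ_max > 1390 MPa → exceeds allowable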